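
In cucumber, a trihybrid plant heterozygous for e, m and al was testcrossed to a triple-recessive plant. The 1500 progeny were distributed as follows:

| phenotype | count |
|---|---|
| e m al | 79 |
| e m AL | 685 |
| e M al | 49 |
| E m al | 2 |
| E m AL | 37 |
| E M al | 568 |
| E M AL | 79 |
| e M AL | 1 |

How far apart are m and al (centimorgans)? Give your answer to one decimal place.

10.7 centimorgans

The two most frequent reciprocal classes, E M al and e m AL, are the parental types, so the F1 was E M al / e m AL.
The two rarest classes, E m al and e M AL, are the double crossovers. Comparing them with the parentals, only the m allele has switched, so m is the middle locus and the order is e – m – al.
Crossovers in the m–al interval produce the single-crossover classes E M AL and e m al (79 + 79 = 158) plus the double crossovers (3).
RF(m–al) = (158 + 3) / 1500 = 161/1500 = 0.1073 → 10.7 centimorgans.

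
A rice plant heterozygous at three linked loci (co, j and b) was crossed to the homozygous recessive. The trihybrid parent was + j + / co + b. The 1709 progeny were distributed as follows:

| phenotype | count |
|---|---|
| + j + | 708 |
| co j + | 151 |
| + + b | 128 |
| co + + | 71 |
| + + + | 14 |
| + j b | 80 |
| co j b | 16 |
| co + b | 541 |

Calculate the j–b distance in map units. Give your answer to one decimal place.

10.6 map units

The two rarest classes, + + + and co j b, are the double crossovers. Comparing them with the parentals, only the j allele has switched, so j is the middle locus and the order is co – j – b.
Crossovers in the j–b interval produce the single-crossover classes + j b and co + + (80 + 71 = 151) plus the double crossovers (30).
RF(j–b) = (151 + 30) / 1709 = 181/1709 = 0.1059 → 10.6 map units.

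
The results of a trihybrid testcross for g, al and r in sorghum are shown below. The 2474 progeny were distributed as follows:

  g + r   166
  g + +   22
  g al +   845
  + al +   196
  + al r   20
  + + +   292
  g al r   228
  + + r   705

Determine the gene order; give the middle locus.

al

The two most frequent reciprocal classes, g al + and + + r, are the parental types, so the F1 was g al + / + + r.
The two rarest classes, g + + and + al r, are the double crossovers. Comparing them with the parentals, only the al allele has switched, so al is the middle locus and the order is r – al – g.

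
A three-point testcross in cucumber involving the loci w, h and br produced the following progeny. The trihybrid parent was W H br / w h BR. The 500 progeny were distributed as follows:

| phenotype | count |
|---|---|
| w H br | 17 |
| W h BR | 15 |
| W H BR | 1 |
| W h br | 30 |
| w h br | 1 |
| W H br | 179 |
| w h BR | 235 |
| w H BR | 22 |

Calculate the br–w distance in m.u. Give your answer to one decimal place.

The two rarest classes, W H BR and w h br, are the double crossovers. Comparing them with the parentals, only the br allele has switched, so br is the middle locus and the order is w – br – h.
Crossovers in the w–br interval produce the single-crossover classes w H br and W h BR (17 + 15 = 32) plus the double crossovers (2).
RF(w–br) = (32 + 2) / 500 = 34/500 = 0.0680 → 6.8 m.u.

6.8 m.u.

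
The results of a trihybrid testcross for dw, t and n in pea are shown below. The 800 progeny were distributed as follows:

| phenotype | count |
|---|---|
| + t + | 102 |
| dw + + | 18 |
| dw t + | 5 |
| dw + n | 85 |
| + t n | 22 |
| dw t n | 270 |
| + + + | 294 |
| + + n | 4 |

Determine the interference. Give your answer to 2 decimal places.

The two most frequent reciprocal classes, + + + and dw t n, are the parental types, so the F1 was + + + / dw t n.
The two rarest classes, + + n and dw t +, are the double crossovers. Comparing them with the parentals, only the n allele has switched, so n is the middle locus and the order is dw – n – t.
dw–n: (40 + 9)/800 = 0.0612; n–t: (187 + 9)/800 = 0.2450.
Expected DCO frequency = 0.0612 × 0.2450 ≈ 0.01499; observed = 9/800 ≈ 0.01125.
Coefficient of coincidence = 0.01125/0.01499 ≈ 0.75; interference = 1 − 0.75 = 0.25.

0.25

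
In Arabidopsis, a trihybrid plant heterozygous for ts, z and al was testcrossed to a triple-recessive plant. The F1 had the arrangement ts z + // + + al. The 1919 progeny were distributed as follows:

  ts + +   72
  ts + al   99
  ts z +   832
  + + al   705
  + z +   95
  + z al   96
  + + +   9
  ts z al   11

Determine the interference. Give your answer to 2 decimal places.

0.05

The two rarest classes, ts z al and + + +, are the double crossovers. Comparing them with the parentals, only the al allele has switched, so al is the middle locus and the order is z – al – ts.
z–al: (168 + 20)/1919 = 0.0980; al–ts: (194 + 20)/1919 = 0.1115.
Expected DCO frequency = 0.0980 × 0.1115 ≈ 0.01093; observed = 20/1919 ≈ 0.01042.
Coefficient of coincidence = 0.01042/0.01093 ≈ 0.95; interference = 1 − 0.95 = 0.05.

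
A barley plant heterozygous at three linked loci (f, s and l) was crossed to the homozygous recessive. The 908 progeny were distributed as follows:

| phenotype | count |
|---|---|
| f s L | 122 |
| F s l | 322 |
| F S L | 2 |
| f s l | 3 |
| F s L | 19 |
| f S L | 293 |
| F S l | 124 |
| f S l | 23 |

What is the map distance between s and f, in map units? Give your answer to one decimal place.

27.6 map units

The two most frequent reciprocal classes, f S L and F s l, are the parental types, so the F1 was f S L / F s l.
The two rarest classes, F S L and f s l, are the double crossovers. Comparing them with the parentals, only the f allele has switched, so f is the middle locus and the order is l – f – s.
Crossovers in the f–s interval produce the single-crossover classes f s L and F S l (122 + 124 = 246) plus the double crossovers (5).
RF(f–s) = (246 + 5) / 908 = 251/908 = 0.2764 → 27.6 map units.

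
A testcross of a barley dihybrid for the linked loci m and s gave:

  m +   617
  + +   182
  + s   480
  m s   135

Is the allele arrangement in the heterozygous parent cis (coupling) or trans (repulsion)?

The two most frequent classes are + s (480) and m + (617); these are the parental (non-recombinant) types.
So the F1 carried + s on one chromosome and m + on the other — the recessive alleles are on opposite chromosomes (trans / repulsion).

trans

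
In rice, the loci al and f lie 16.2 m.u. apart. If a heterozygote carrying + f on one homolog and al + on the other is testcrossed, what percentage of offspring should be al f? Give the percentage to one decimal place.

A map distance of 16.2 m.u. corresponds to a recombination frequency of 0.162.
The F1 is + f / al +, so al f is a recombinant gamete class with expected frequency r/2 = 0.162/2 = 0.0810.
That is 0.0810 = 8.1% of the progeny.

8.1%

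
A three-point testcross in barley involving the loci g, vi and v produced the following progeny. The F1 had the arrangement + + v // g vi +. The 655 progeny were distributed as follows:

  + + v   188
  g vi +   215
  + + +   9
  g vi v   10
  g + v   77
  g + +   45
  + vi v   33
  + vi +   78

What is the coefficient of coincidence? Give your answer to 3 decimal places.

The two rarest classes, + + + and g vi v, are the double crossovers. Comparing them with the parentals, only the v allele has switched, so v is the middle locus and the order is g – v – vi.
g–v: (155 + 19)/655 = 0.2656; v–vi: (78 + 19)/655 = 0.1481.
Expected DCO frequency = 0.2656 × 0.1481 ≈ 0.03934; observed = 19/655 ≈ 0.02901.
Coefficient of coincidence = 0.02901/0.03934 ≈ 0.737.

0.737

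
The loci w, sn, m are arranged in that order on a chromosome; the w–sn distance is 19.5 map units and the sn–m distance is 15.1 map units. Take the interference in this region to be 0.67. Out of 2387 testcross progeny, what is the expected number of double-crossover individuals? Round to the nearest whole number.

23

Map distances give recombination frequencies of 0.195 and 0.151 for the two intervals.
With interference 0.67 (so coincidence = 0.33), expected double-crossover frequency = 0.195 × 0.151 × 0.33 = 0.00972.
Expected number = 0.00972 × 2387 = 23.19 ≈ 23.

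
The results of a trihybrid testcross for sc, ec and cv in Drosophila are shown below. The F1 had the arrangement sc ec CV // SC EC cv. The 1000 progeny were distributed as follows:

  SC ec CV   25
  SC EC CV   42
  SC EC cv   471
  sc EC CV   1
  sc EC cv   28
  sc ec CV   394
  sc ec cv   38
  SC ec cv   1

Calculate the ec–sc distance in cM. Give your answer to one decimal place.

The two rarest classes, sc EC CV and SC ec cv, are the double crossovers. Comparing them with the parentals, only the ec allele has switched, so ec is the middle locus and the order is cv – ec – sc.
Crossovers in the ec–sc interval produce the single-crossover classes SC ec CV and sc EC cv (25 + 28 = 53) plus the double crossovers (2).
RF(ec–sc) = (53 + 2) / 1000 = 55/1000 = 0.0550 → 5.5 cM.

5.5 cM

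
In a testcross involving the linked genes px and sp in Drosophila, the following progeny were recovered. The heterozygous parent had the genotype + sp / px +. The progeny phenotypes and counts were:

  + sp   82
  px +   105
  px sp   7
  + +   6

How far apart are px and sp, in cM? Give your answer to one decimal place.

The recombinant classes are + + and px sp: 6 + 7 = 13.
Recombination frequency = 13/200 = 0.0650 ≈ 6.5%, i.e. 6.5 cM.

6.5 cM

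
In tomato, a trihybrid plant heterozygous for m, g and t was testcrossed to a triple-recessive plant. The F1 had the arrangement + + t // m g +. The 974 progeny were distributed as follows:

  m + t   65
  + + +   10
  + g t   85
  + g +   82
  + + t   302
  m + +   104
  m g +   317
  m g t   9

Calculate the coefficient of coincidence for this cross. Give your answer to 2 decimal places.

0.54

The two rarest classes, + + + and m g t, are the double crossovers. Comparing them with the parentals, only the t allele has switched, so t is the middle locus and the order is m – t – g.
m–t: (147 + 19)/974 = 0.1704; t–g: (189 + 19)/974 = 0.2136.
Expected DCO frequency = 0.1704 × 0.2136 ≈ 0.03640; observed = 19/974 ≈ 0.01951.
Coefficient of coincidence = 0.01951/0.03640 ≈ 0.54.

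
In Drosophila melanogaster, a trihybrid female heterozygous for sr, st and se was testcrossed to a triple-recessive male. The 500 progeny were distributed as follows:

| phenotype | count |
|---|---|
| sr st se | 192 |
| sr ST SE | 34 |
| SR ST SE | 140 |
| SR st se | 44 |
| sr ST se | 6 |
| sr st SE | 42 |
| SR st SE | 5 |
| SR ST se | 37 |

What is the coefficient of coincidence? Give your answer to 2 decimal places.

The two most frequent reciprocal classes, sr st se and SR ST SE, are the parental types, so the F1 was sr st se / SR ST SE.
The two rarest classes, sr ST se and SR st SE, are the double crossovers. Comparing them with the parentals, only the st allele has switched, so st is the middle locus and the order is sr – st – se.
sr–st: (78 + 11)/500 = 0.1780; st–se: (79 + 11)/500 = 0.1800.
Expected DCO frequency = 0.1780 × 0.1800 ≈ 0.03204; observed = 11/500 ≈ 0.02200.
Coefficient of coincidence = 0.02200/0.03204 ≈ 0.69.

0.69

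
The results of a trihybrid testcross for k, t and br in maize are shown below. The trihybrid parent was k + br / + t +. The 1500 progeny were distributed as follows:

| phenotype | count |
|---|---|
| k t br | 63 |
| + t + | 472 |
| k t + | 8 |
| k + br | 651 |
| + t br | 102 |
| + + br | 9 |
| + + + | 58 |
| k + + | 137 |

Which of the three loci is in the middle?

The two rarest classes, + + br and k t +, are the double crossovers. Comparing them with the parentals, only the k allele has switched, so k is the middle locus and the order is t – k – br.

k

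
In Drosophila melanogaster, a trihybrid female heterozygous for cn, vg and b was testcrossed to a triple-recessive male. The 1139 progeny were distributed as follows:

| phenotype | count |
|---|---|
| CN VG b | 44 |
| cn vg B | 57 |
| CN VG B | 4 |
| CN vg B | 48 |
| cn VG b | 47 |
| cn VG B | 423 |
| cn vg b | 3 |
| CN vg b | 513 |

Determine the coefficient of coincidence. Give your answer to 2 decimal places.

0.72

The two most frequent reciprocal classes, cn VG B and CN vg b, are the parental types, so the F1 was cn VG B / CN vg b.
The two rarest classes, CN VG B and cn vg b, are the double crossovers. Comparing them with the parentals, only the cn allele has switched, so cn is the middle locus and the order is b – cn – vg.
b–cn: (95 + 7)/1139 = 0.0896; cn–vg: (101 + 7)/1139 = 0.0948.
Expected DCO frequency = 0.0896 × 0.0948 ≈ 0.00849; observed = 7/1139 ≈ 0.00615.
Coefficient of coincidence = 0.00615/0.00849 ≈ 0.72.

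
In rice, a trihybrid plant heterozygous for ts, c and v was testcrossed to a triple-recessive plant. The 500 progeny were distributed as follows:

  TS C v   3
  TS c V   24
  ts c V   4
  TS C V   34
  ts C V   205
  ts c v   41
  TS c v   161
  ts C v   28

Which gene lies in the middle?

c

The two most frequent reciprocal classes, ts C V and TS c v, are the parental types, so the F1 was ts C V / TS c v.
The two rarest classes, ts c V and TS C v, are the double crossovers. Comparing them with the parentals, only the c allele has switched, so c is the middle locus and the order is v – c – ts.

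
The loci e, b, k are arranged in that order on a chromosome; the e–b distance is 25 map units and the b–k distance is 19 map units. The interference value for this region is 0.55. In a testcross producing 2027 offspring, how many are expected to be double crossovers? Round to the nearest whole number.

Map distances give recombination frequencies of 0.250 and 0.190 for the two intervals.
With interference 0.55 (so coincidence = 0.45), expected double-crossover frequency = 0.250 × 0.190 × 0.45 = 0.02137.
Expected number = 0.02137 × 2027 = 43.33 ≈ 43.

43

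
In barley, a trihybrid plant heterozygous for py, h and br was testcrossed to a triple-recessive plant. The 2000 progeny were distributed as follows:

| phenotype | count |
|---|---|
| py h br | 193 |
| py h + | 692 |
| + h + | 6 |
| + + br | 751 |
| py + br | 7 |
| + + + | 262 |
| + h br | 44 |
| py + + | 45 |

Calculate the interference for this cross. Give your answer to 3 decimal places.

0.455

The two most frequent reciprocal classes, py h + and + + br, are the parental types, so the F1 was py h + / + + br.
The two rarest classes, + h + and py + br, are the double crossovers. Comparing them with the parentals, only the py allele has switched, so py is the middle locus and the order is h – py – br.
h–py: (89 + 13)/2000 = 0.0510; py–br: (455 + 13)/2000 = 0.2340.
Expected DCO frequency = 0.0510 × 0.2340 ≈ 0.01193; observed = 13/2000 ≈ 0.00650.
Coefficient of coincidence = 0.00650/0.01193 ≈ 0.545; interference = 1 − 0.545 = 0.455.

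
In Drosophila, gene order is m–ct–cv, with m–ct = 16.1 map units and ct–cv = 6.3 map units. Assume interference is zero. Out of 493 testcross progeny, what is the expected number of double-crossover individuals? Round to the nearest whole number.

5

Map distances give recombination frequencies of 0.161 and 0.063 for the two intervals.
With no interference, expected double-crossover frequency = 0.161 × 0.063 = 0.01014.
Expected number = 0.01014 × 493 = 5.00 ≈ 5.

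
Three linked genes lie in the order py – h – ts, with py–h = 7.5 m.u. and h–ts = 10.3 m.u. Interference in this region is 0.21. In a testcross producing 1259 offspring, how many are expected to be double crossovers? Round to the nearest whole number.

Map distances give recombination frequencies of 0.075 and 0.103 for the two intervals.
With interference 0.21 (so coincidence = 0.79), expected double-crossover frequency = 0.075 × 0.103 × 0.79 = 0.00610.
Expected number = 0.00610 × 1259 = 7.68 ≈ 8.

8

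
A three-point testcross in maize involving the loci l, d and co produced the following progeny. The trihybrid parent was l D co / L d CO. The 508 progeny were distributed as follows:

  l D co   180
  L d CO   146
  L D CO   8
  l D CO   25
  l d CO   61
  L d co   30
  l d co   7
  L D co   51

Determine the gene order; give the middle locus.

The two rarest classes, l d co and L D CO, are the double crossovers. Comparing them with the parentals, only the d allele has switched, so d is the middle locus and the order is co – d – l.

d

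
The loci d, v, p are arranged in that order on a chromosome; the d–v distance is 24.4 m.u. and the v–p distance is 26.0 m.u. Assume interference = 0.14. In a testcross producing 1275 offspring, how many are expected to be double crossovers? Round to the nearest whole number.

70

Map distances give recombination frequencies of 0.244 and 0.260 for the two intervals.
With interference 0.14 (so coincidence = 0.86), expected double-crossover frequency = 0.244 × 0.260 × 0.86 = 0.05456.
Expected number = 0.05456 × 1275 = 69.56 ≈ 70.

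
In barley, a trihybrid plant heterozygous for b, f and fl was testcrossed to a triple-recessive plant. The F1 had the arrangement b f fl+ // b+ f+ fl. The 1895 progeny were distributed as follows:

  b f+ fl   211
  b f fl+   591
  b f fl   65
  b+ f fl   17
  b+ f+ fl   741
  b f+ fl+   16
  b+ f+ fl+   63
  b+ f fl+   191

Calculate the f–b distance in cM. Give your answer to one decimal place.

23.0 cM

The two rarest classes, b f+ fl+ and b+ f fl, are the double crossovers. Comparing them with the parentals, only the f allele has switched, so f is the middle locus and the order is b – f – fl.
Crossovers in the b–f interval produce the single-crossover classes b+ f fl+ and b f+ fl (191 + 211 = 402) plus the double crossovers (33).
RF(b–f) = (402 + 33) / 1895 = 435/1895 = 0.2296 → 23.0 cM.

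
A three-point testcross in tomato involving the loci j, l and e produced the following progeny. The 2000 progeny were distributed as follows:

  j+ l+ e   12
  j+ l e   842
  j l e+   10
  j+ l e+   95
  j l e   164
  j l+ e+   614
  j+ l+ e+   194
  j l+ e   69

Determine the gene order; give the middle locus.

The two most frequent reciprocal classes, j+ l e and j l+ e+, are the parental types, so the F1 was j+ l e / j l+ e+.
The two rarest classes, j+ l+ e and j l e+, are the double crossovers. Comparing them with the parentals, only the l allele has switched, so l is the middle locus and the order is j – l – e.

l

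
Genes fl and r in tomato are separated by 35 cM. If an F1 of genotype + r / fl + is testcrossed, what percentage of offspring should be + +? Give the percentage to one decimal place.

17.5%

A map distance of 35 cM corresponds to a recombination frequency of 0.350.
The F1 is + r / fl +, so + + is a recombinant gamete class with expected frequency r/2 = 0.350/2 = 0.1750.
That is 0.1750 = 17.5% of the progeny.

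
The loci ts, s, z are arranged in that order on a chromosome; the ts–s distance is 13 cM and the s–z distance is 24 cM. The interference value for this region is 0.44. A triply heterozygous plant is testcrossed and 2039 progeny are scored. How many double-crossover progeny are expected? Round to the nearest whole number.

Map distances give recombination frequencies of 0.130 and 0.240 for the two intervals.
With interference 0.44 (so coincidence = 0.56), expected double-crossover frequency = 0.130 × 0.240 × 0.56 = 0.01747.
Expected number = 0.01747 × 2039 = 35.63 ≈ 36.

36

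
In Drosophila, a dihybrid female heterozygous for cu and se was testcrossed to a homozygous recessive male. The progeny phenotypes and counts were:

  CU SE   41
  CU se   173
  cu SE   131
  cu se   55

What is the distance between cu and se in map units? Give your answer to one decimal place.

24.0 map units

The two most frequent classes, CU se (173) and cu SE (131), are the parental types, so the F1 was CU se / cu SE.
The recombinant classes are CU SE and cu se: 41 + 55 = 96.
Recombination frequency = 96/400 = 0.2400 ≈ 24.0%, i.e. 24.0 map units.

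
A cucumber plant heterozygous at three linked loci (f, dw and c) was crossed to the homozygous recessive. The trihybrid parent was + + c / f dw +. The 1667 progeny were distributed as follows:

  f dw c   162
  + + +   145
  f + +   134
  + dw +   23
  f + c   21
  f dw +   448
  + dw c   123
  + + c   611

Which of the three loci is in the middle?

f

The two rarest classes, f + c and + dw +, are the double crossovers. Comparing them with the parentals, only the f allele has switched, so f is the middle locus and the order is c – f – dw.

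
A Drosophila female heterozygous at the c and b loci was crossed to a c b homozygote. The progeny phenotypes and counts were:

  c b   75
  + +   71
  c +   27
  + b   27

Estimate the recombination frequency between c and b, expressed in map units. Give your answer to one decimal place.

27.0 map units

The two most frequent classes, + + (71) and c b (75), are the parental types, so the F1 was + + / c b.
The recombinant classes are + b and c +: 27 + 27 = 54.
Recombination frequency = 54/200 = 0.2700 ≈ 27.0%, i.e. 27.0 map units.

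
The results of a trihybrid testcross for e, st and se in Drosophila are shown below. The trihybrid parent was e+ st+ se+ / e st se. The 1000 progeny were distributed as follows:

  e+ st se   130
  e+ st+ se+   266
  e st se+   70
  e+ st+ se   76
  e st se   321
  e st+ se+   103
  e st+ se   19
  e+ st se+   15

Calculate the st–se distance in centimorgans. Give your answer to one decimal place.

The two rarest classes, e+ st se+ and e st+ se, are the double crossovers. Comparing them with the parentals, only the st allele has switched, so st is the middle locus and the order is e – st – se.
Crossovers in the st–se interval produce the single-crossover classes e+ st+ se and e st se+ (76 + 70 = 146) plus the double crossovers (34).
RF(st–se) = (146 + 34) / 1000 = 180/1000 = 0.1800 → 18.0 centimorgans.

18.0 centimorgans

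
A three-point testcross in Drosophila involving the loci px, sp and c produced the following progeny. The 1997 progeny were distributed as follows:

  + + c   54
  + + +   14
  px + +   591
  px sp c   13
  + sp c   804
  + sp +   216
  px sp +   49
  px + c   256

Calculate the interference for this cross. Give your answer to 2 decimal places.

0.17

The two most frequent reciprocal classes, + sp c and px + +, are the parental types, so the F1 was + sp c / px + +.
The two rarest classes, px sp c and + + +, are the double crossovers. Comparing them with the parentals, only the px allele has switched, so px is the middle locus and the order is sp – px – c.
sp–px: (103 + 27)/1997 = 0.0651; px–c: (472 + 27)/1997 = 0.2499.
Expected DCO frequency = 0.0651 × 0.2499 ≈ 0.01627; observed = 27/1997 ≈ 0.01352.
Coefficient of coincidence = 0.01352/0.01627 ≈ 0.83; interference = 1 − 0.83 = 0.17.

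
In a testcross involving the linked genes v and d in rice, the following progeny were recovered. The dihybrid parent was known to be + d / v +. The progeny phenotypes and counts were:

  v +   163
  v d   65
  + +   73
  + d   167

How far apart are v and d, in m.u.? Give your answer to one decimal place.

The recombinant classes are + + and v d: 73 + 65 = 138.
Recombination frequency = 138/468 = 0.2949 ≈ 29.5%, i.e. 29.5 m.u.

29.5 m.u.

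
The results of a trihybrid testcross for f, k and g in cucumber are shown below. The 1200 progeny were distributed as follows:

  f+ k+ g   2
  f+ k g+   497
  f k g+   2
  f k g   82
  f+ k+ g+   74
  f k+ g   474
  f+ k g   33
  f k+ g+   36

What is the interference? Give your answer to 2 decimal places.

0.59

The two most frequent reciprocal classes, f k+ g and f+ k g+, are the parental types, so the F1 was f k+ g / f+ k g+.
The two rarest classes, f+ k+ g and f k g+, are the double crossovers. Comparing them with the parentals, only the f allele has switched, so f is the middle locus and the order is g – f – k.
g–f: (69 + 4)/1200 = 0.0608; f–k: (156 + 4)/1200 = 0.1333.
Expected DCO frequency = 0.0608 × 0.1333 ≈ 0.00810; observed = 4/1200 ≈ 0.00333.
Coefficient of coincidence = 0.00333/0.00810 ≈ 0.41; interference = 1 − 0.41 = 0.59.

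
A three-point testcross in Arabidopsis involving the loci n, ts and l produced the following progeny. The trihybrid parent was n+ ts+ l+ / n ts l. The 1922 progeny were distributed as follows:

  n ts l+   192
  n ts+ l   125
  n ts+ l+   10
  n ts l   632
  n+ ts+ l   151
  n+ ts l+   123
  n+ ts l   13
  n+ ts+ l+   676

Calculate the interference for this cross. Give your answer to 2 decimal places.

The two rarest classes, n ts+ l+ and n+ ts l, are the double crossovers. Comparing them with the parentals, only the n allele has switched, so n is the middle locus and the order is l – n – ts.
l–n: (343 + 23)/1922 = 0.1904; n–ts: (248 + 23)/1922 = 0.1410.
Expected DCO frequency = 0.1904 × 0.1410 ≈ 0.02685; observed = 23/1922 ≈ 0.01197.
Coefficient of coincidence = 0.01197/0.02685 ≈ 0.45; interference = 1 − 0.45 = 0.55.

0.55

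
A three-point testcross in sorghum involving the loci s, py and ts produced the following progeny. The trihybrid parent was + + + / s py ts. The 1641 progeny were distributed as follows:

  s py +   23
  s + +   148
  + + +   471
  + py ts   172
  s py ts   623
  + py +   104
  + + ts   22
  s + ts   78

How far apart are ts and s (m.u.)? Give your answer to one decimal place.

The two rarest classes, + + ts and s py +, are the double crossovers. Comparing them with the parentals, only the ts allele has switched, so ts is the middle locus and the order is s – ts – py.
Crossovers in the s–ts interval produce the single-crossover classes s + + and + py ts (148 + 172 = 320) plus the double crossovers (45).
RF(s–ts) = (320 + 45) / 1641 = 365/1641 = 0.2224 → 22.2 m.u.

22.2 m.u.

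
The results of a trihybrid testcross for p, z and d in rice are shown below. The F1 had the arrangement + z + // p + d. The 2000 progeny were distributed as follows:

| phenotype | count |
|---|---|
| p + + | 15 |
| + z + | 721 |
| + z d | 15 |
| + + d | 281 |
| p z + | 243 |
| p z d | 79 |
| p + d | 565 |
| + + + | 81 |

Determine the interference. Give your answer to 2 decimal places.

0.43

The two rarest classes, + z d and p + +, are the double crossovers. Comparing them with the parentals, only the d allele has switched, so d is the middle locus and the order is p – d – z.
p–d: (524 + 30)/2000 = 0.2770; d–z: (160 + 30)/2000 = 0.0950.
Expected DCO frequency = 0.2770 × 0.0950 ≈ 0.02632; observed = 30/2000 ≈ 0.01500.
Coefficient of coincidence = 0.01500/0.02632 ≈ 0.57; interference = 1 − 0.57 = 0.43.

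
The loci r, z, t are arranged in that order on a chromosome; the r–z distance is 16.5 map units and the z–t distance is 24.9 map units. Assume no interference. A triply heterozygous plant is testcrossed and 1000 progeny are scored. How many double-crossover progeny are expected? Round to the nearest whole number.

41

Map distances give recombination frequencies of 0.165 and 0.249 for the two intervals.
With no interference, expected double-crossover frequency = 0.165 × 0.249 = 0.04109.
Expected number = 0.04109 × 1000 = 41.09 ≈ 41.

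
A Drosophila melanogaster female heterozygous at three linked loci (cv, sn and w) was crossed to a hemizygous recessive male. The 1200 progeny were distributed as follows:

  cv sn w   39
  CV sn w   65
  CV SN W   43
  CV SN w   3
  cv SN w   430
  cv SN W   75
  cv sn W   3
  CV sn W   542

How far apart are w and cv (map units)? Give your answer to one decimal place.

The two most frequent reciprocal classes, CV sn W and cv SN w, are the parental types, so the F1 was CV sn W / cv SN w.
The two rarest classes, cv sn W and CV SN w, are the double crossovers. Comparing them with the parentals, only the cv allele has switched, so cv is the middle locus and the order is sn – cv – w.
Crossovers in the cv–w interval produce the single-crossover classes CV sn w and cv SN W (65 + 75 = 140) plus the double crossovers (6).
RF(cv–w) = (140 + 6) / 1200 = 146/1200 = 0.1217 → 12.2 map units.

12.2 map units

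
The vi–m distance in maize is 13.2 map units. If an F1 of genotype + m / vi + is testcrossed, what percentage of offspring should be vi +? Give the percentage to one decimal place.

A map distance of 13.2 map units corresponds to a recombination frequency of 0.132.
The F1 is + m / vi +, so vi + is a parental gamete class with expected frequency (1 − r)/2 = 0.868/2 = 0.4340.
That is 0.4340 = 43.4% of the progeny.

43.4%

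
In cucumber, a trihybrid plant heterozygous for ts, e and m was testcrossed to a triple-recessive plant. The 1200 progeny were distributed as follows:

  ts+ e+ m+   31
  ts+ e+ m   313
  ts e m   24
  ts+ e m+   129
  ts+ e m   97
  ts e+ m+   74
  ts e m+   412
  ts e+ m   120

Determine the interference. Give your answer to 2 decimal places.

0.04

The two most frequent reciprocal classes, ts e m+ and ts+ e+ m, are the parental types, so the F1 was ts e m+ / ts+ e+ m.
The two rarest classes, ts e m and ts+ e+ m+, are the double crossovers. Comparing them with the parentals, only the m allele has switched, so m is the middle locus and the order is e – m – ts.
e–m: (171 + 55)/1200 = 0.1883; m–ts: (249 + 55)/1200 = 0.2533.
Expected DCO frequency = 0.1883 × 0.2533 ≈ 0.04770; observed = 55/1200 ≈ 0.04583.
Coefficient of coincidence = 0.04583/0.04770 ≈ 0.96; interference = 1 − 0.96 = 0.04.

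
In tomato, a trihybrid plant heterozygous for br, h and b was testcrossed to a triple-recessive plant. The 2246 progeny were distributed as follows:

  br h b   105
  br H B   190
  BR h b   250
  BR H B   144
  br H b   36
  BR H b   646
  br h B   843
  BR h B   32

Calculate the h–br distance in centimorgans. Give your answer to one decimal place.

22.6 centimorgans

The two most frequent reciprocal classes, br h B and BR H b, are the parental types, so the F1 was br h B / BR H b.
The two rarest classes, BR h B and br H b, are the double crossovers. Comparing them with the parentals, only the br allele has switched, so br is the middle locus and the order is h – br – b.
Crossovers in the h–br interval produce the single-crossover classes br H B and BR h b (190 + 250 = 440) plus the double crossovers (68).
RF(h–br) = (440 + 68) / 2246 = 508/2246 = 0.2262 → 22.6 centimorgans.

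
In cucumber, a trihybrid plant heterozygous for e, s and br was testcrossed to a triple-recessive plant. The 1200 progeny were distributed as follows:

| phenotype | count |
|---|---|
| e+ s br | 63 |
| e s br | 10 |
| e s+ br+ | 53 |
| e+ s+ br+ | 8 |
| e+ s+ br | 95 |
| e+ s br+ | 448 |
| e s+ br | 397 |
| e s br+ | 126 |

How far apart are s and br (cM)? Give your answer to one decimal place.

11.2 cM

The two most frequent reciprocal classes, e s+ br and e+ s br+, are the parental types, so the F1 was e s+ br / e+ s br+.
The two rarest classes, e s br and e+ s+ br+, are the double crossovers. Comparing them with the parentals, only the s allele has switched, so s is the middle locus and the order is e – s – br.
Crossovers in the s–br interval produce the single-crossover classes e s+ br+ and e+ s br (53 + 63 = 116) plus the double crossovers (18).
RF(s–br) = (116 + 18) / 1200 = 134/1200 = 0.1117 → 11.2 cM.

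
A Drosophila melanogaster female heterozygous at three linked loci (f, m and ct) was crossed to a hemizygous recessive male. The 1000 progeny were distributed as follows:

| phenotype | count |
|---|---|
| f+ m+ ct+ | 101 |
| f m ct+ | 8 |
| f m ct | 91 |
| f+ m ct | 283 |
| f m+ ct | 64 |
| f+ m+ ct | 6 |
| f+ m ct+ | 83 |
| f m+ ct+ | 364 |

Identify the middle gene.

The two most frequent reciprocal classes, f m+ ct+ and f+ m ct, are the parental types, so the F1 was f m+ ct+ / f+ m ct.
The two rarest classes, f m ct+ and f+ m+ ct, are the double crossovers. Comparing them with the parentals, only the m allele has switched, so m is the middle locus and the order is f – m – ct.

m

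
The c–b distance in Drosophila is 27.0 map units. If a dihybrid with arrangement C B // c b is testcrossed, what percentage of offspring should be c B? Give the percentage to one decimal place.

13.5%

A map distance of 27.0 map units corresponds to a recombination frequency of 0.270.
The F1 is C B / c b, so c B is a recombinant gamete class with expected frequency r/2 = 0.270/2 = 0.1350.
That is 0.1350 = 13.5% of the progeny.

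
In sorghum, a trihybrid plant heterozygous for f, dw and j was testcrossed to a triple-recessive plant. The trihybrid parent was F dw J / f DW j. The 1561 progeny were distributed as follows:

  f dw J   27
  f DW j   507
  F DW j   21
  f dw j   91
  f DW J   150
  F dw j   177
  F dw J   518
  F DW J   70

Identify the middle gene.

f

The two rarest classes, f dw J and F DW j, are the double crossovers. Comparing them with the parentals, only the f allele has switched, so f is the middle locus and the order is dw – f – j.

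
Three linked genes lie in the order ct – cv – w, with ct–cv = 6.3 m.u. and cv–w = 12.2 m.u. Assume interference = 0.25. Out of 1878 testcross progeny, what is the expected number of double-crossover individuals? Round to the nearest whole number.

Map distances give recombination frequencies of 0.063 and 0.122 for the two intervals.
With interference 0.25 (so coincidence = 0.75), expected double-crossover frequency = 0.063 × 0.122 × 0.75 = 0.00576.
Expected number = 0.00576 × 1878 = 10.83 ≈ 11.

11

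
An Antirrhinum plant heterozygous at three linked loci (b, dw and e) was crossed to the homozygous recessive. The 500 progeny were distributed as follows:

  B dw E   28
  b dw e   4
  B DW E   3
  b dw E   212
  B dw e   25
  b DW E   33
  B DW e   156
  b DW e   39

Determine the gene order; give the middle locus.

The two most frequent reciprocal classes, b dw E and B DW e, are the parental types, so the F1 was b dw E / B DW e.
The two rarest classes, b dw e and B DW E, are the double crossovers. Comparing them with the parentals, only the e allele has switched, so e is the middle locus and the order is b – e – dw.

e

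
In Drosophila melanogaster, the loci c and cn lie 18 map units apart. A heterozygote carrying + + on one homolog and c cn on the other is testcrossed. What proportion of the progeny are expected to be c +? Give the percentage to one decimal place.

9.0%

A map distance of 18 map units corresponds to a recombination frequency of 0.180.
The F1 is + + / c cn, so c + is a recombinant gamete class with expected frequency r/2 = 0.180/2 = 0.0900.
That is 0.0900 = 9.0% of the progeny.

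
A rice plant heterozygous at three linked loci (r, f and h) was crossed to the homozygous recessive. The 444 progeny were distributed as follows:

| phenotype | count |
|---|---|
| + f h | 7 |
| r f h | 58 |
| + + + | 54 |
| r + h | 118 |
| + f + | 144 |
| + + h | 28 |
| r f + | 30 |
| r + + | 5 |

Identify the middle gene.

h

The two most frequent reciprocal classes, + f + and r + h, are the parental types, so the F1 was + f + / r + h.
The two rarest classes, + f h and r + +, are the double crossovers. Comparing them with the parentals, only the h allele has switched, so h is the middle locus and the order is f – h – r.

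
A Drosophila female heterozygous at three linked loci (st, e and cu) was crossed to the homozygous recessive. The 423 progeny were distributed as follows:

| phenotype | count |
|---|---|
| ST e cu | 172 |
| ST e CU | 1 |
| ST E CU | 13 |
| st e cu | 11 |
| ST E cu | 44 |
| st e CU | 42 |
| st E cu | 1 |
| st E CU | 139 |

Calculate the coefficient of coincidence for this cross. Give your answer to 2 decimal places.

0.37

The two most frequent reciprocal classes, st E CU and ST e cu, are the parental types, so the F1 was st E CU / ST e cu.
The two rarest classes, st E cu and ST e CU, are the double crossovers. Comparing them with the parentals, only the cu allele has switched, so cu is the middle locus and the order is st – cu – e.
st–cu: (24 + 2)/423 = 0.0615; cu–e: (86 + 2)/423 = 0.2080.
Expected DCO frequency = 0.0615 × 0.2080 ≈ 0.01279; observed = 2/423 ≈ 0.00473.
Coefficient of coincidence = 0.00473/0.01279 ≈ 0.37.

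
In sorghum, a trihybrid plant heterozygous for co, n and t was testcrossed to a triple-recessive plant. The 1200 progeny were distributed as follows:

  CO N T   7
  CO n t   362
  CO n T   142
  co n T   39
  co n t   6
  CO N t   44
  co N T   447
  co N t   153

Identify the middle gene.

The two most frequent reciprocal classes, CO n t and co N T, are the parental types, so the F1 was CO n t / co N T.
The two rarest classes, co n t and CO N T, are the double crossovers. Comparing them with the parentals, only the co allele has switched, so co is the middle locus and the order is t – co – n.

co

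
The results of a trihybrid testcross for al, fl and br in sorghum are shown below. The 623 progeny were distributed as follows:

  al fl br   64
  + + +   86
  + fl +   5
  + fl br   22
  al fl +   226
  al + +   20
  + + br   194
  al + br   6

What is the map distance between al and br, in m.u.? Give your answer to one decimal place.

The two most frequent reciprocal classes, + + br and al fl +, are the parental types, so the F1 was + + br / al fl +.
The two rarest classes, al + br and + fl +, are the double crossovers. Comparing them with the parentals, only the al allele has switched, so al is the middle locus and the order is fl – al – br.
Crossovers in the al–br interval produce the single-crossover classes + + + and al fl br (86 + 64 = 150) plus the double crossovers (11).
RF(al–br) = (150 + 11) / 623 = 161/623 = 0.2584 → 25.8 m.u.

25.8 m.u.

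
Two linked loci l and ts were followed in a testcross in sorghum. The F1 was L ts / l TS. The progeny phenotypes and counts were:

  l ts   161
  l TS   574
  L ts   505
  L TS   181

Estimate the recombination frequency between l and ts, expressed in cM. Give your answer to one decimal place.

24.1 cM

The recombinant classes are L TS and l ts: 181 + 161 = 342.
Recombination frequency = 342/1421 = 0.2407 ≈ 24.1%, i.e. 24.1 cM.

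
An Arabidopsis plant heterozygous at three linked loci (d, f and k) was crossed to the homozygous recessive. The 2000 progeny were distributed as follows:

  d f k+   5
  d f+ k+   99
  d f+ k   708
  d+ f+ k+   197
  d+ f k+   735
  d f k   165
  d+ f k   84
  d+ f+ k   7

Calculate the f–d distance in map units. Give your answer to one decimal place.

18.7 map units

The two most frequent reciprocal classes, d f+ k and d+ f k+, are the parental types, so the F1 was d f+ k / d+ f k+.
The two rarest classes, d+ f+ k and d f k+, are the double crossovers. Comparing them with the parentals, only the d allele has switched, so d is the middle locus and the order is f – d – k.
Crossovers in the f–d interval produce the single-crossover classes d f k and d+ f+ k+ (165 + 197 = 362) plus the double crossovers (12).
RF(f–d) = (362 + 12) / 2000 = 374/2000 = 0.1870 → 18.7 map units.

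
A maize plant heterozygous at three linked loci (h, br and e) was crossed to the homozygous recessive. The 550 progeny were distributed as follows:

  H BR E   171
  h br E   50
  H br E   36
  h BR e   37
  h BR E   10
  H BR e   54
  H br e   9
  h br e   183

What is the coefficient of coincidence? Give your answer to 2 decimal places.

The two most frequent reciprocal classes, h br e and H BR E, are the parental types, so the F1 was h br e / H BR E.
The two rarest classes, H br e and h BR E, are the double crossovers. Comparing them with the parentals, only the h allele has switched, so h is the middle locus and the order is e – h – br.
e–h: (104 + 19)/550 = 0.2236; h–br: (73 + 19)/550 = 0.1673.
Expected DCO frequency = 0.2236 × 0.1673 ≈ 0.03741; observed = 19/550 ≈ 0.03455.
Coefficient of coincidence = 0.03455/0.03741 ≈ 0.92.

0.92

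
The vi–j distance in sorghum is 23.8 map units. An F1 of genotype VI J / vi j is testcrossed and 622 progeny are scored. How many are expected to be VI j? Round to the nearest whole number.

74

A map distance of 23.8 map units corresponds to a recombination frequency of 0.238.
The F1 is VI J / vi j, so VI j is a recombinant gamete class with expected frequency r/2 = 0.238/2 = 0.1190.
Expected number = 0.1190 × 622 = 74.02 ≈ 74.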